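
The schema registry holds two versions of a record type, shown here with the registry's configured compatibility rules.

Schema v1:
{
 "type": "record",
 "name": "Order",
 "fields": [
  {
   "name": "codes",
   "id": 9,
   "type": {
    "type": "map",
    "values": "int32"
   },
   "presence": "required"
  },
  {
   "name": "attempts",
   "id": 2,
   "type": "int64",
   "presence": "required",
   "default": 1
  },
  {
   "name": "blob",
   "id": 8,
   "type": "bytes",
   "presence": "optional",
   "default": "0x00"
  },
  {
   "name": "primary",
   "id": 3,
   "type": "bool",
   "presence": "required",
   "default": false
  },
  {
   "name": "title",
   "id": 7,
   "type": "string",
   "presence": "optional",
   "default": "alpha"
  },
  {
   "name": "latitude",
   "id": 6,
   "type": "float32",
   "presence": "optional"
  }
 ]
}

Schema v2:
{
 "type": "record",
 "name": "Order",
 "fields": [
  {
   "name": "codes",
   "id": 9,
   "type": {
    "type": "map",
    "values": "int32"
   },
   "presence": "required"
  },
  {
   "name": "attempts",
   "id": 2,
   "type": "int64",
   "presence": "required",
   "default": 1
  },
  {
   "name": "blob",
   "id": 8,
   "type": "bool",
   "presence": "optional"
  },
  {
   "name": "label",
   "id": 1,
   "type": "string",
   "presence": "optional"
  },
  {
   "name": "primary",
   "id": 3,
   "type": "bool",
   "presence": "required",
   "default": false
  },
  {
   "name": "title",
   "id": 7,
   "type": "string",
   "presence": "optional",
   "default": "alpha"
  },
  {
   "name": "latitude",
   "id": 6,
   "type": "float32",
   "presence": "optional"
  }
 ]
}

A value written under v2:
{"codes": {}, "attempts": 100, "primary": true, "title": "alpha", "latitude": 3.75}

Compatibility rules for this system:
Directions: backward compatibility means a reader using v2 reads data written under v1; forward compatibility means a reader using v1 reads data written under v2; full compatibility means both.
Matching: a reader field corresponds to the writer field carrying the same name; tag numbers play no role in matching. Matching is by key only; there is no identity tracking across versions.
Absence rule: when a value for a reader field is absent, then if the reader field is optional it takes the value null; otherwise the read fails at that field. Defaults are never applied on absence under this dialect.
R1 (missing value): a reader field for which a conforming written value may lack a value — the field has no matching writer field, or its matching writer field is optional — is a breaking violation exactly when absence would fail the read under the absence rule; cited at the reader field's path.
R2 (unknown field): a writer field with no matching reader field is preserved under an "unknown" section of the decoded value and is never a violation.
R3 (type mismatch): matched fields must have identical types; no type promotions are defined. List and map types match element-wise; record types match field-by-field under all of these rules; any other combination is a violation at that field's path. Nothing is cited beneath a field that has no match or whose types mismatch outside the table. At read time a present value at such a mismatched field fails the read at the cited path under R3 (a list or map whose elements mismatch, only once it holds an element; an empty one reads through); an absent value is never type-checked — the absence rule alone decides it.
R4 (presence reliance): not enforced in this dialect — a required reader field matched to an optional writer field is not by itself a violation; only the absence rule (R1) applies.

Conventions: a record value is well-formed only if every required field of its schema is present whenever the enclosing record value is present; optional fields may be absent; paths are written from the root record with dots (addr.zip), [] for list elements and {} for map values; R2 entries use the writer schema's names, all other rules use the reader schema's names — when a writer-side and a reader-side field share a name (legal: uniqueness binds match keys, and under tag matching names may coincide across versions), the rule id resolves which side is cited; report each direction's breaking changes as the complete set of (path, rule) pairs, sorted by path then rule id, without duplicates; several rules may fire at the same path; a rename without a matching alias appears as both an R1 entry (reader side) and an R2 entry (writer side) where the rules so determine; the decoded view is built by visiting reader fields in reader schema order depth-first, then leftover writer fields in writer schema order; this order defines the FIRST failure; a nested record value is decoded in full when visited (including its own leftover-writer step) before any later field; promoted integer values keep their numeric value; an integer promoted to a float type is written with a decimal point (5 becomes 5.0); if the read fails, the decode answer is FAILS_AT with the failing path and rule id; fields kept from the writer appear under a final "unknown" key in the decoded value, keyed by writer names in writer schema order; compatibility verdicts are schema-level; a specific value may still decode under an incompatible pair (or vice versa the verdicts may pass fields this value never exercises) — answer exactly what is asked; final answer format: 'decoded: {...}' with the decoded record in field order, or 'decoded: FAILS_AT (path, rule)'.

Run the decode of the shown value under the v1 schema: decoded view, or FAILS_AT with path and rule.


decoded: {"codes": {}, "attempts": 100, "blob": null, "primary": true, "title": "alpha", "latitude": 3.75}

each type pair in Order: writer, then reader
decode walk for Order under reader schema v1:
  codes := {}
  attempts := 100
  blob := null (not supplied -> null)
  primary := true
  title := "alpha"
  latitude := 3.75
  => decoded: {"codes": {}, "attempts": 100, "blob": null, "primary": true, "title": "alpha", "latitude": 3.75}
diffs on Order not affecting the asked answer:
  field blob in record Order: type bytes changed to bool (its default is dropped) -> a verdict-level change on Order — the shown value reads the same
  added field label to record Order: optional string, tag 1 (in v2 it sits immediately before primary) -> fires no rule on Order under this dialect and leaves the result unchanged


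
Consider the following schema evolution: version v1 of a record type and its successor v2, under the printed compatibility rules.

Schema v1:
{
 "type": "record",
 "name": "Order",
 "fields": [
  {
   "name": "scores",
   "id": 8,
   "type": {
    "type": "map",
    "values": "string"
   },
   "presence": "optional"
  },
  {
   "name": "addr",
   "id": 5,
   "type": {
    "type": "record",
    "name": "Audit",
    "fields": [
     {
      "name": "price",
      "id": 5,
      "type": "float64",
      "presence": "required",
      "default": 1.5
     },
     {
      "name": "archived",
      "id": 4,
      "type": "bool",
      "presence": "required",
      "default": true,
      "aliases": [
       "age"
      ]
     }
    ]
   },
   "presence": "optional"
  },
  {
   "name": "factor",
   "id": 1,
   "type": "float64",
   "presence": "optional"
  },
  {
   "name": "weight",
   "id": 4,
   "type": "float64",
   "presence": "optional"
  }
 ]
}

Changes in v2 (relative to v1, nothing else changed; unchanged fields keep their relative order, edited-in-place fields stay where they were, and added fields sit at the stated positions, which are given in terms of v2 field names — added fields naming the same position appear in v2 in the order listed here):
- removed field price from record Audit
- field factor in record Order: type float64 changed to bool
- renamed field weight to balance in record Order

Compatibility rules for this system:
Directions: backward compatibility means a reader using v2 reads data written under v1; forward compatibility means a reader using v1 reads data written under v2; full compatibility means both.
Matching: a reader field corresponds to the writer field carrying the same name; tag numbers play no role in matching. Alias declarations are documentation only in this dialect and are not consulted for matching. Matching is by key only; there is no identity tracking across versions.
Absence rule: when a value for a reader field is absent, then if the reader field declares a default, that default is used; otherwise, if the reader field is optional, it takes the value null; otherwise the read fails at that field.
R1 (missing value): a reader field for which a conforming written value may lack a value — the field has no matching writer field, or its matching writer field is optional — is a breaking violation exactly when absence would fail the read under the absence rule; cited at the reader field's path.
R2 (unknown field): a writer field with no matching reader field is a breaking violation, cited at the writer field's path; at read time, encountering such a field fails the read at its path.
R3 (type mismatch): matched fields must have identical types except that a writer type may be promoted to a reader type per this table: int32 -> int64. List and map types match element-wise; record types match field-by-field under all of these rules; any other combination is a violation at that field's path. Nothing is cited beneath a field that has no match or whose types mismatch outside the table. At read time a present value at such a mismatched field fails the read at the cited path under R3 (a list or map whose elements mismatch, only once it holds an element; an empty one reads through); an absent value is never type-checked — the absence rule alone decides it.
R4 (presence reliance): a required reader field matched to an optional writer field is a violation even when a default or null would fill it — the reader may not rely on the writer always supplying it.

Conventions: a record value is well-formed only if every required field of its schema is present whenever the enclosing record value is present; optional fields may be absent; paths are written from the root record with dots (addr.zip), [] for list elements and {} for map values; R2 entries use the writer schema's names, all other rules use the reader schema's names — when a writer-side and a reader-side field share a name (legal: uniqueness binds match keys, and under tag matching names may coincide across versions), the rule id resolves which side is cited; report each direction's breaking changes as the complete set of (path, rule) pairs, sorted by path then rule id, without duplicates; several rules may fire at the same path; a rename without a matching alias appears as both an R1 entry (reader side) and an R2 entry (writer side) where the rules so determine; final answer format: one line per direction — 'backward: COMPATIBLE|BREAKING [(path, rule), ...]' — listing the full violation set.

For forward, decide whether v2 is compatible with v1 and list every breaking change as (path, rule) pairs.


forward: BREAKING [(balance, R2), (factor, R3)]

the writer's type comes first in each Order pair
checking forward for Order: reader v1 against writer v2:
  scores <- scores (map<string, string> -> map<string, string>, writer optional)
  addr <- addr (Audit -> Audit, writer optional)
  factor <- factor (bool -> float64, writer optional)
  weight has no writer counterpart
  writer balance: unknown to reader
  addr.price has no writer counterpart
  addr.archived <- addr.archived (bool -> bool, writer required)
  R2 fires at balance
  R3 fires at factor
  => 2 violation(s): forward is BREAKING for Order
the rest of the Order diff is inert for this question:
  removed field price from record Audit -> its effect on Order is confined to the backward direction, not asked


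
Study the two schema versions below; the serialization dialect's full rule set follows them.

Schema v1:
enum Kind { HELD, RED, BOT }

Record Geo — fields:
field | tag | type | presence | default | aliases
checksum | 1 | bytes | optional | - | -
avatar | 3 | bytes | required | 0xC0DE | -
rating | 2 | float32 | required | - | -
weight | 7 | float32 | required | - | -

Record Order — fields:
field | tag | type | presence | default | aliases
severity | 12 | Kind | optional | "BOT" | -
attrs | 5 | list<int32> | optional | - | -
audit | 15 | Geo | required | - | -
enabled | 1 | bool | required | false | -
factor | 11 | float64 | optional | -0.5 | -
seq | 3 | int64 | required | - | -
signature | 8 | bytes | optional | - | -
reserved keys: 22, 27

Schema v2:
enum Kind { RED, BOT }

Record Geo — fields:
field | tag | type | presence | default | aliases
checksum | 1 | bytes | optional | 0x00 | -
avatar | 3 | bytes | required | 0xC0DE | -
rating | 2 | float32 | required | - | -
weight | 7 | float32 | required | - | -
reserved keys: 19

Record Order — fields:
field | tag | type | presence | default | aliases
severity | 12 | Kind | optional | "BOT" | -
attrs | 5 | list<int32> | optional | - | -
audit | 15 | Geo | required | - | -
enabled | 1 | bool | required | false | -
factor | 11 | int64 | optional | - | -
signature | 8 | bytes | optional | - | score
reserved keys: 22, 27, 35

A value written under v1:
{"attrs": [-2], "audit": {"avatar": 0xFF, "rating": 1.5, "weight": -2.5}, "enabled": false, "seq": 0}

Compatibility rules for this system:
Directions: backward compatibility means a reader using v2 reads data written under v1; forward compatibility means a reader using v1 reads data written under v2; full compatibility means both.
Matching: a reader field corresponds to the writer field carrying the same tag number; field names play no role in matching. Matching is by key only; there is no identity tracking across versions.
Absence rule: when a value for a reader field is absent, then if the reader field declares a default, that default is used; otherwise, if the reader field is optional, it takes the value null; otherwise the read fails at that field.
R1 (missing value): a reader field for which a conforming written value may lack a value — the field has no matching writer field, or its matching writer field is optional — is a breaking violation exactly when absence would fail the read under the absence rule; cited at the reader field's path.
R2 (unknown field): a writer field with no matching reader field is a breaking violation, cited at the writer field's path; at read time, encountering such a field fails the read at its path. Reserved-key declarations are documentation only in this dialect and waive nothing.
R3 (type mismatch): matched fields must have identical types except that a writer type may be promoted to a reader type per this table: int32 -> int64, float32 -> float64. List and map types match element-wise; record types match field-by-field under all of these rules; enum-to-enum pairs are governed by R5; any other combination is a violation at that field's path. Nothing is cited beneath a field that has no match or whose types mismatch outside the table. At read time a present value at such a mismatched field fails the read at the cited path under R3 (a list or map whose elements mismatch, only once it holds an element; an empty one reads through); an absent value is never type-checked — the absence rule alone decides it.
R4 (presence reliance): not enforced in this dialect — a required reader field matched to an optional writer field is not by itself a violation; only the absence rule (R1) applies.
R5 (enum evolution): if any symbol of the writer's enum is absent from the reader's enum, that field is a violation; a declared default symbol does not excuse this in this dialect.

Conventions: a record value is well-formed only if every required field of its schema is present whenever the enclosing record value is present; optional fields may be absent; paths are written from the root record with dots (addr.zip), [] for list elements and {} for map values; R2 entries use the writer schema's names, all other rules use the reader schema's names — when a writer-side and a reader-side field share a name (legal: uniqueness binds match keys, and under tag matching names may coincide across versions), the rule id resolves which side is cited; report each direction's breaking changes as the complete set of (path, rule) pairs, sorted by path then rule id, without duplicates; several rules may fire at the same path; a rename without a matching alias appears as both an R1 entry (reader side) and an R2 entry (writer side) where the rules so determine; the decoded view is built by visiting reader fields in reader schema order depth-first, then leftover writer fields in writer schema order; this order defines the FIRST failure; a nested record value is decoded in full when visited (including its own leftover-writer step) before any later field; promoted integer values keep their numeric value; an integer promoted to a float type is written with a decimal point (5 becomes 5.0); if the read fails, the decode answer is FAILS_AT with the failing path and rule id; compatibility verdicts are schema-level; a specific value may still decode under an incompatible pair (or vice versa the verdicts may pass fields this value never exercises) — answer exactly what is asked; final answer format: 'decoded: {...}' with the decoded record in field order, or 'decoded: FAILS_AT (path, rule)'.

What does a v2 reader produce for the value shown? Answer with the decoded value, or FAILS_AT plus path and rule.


decoded: FAILS_AT (seq, R2)

each type pair in Order: writer, then reader
decode walk for Order under reader schema v2:
  severity := "BOT" (no value, default fills)
  attrs := [-2]
  audit.checksum := 0x00 (no value, default fills)
  audit.avatar := 0xFF
  audit.rating := 1.5
  audit.weight := -2.5
  enabled := false
  factor := null (not supplied -> null)
  signature := null (not supplied -> null)
  read fails at seq under R2 (unknown field)
  => FAILS_AT (seq, R2)
remaining Order differences; none change what is asked:
  enum Kind (field severity in record Order): symbol HELD removed -> a verdict-level change on Order — the shown value reads the same
  field factor in record Order: type float64 changed to int64 (its default is dropped) -> a verdict-level change on Order — the shown value reads the same
  field checksum in record Geo: default set to 0x00 -> fires no rule on Order under this dialect and leaves the result unchanged


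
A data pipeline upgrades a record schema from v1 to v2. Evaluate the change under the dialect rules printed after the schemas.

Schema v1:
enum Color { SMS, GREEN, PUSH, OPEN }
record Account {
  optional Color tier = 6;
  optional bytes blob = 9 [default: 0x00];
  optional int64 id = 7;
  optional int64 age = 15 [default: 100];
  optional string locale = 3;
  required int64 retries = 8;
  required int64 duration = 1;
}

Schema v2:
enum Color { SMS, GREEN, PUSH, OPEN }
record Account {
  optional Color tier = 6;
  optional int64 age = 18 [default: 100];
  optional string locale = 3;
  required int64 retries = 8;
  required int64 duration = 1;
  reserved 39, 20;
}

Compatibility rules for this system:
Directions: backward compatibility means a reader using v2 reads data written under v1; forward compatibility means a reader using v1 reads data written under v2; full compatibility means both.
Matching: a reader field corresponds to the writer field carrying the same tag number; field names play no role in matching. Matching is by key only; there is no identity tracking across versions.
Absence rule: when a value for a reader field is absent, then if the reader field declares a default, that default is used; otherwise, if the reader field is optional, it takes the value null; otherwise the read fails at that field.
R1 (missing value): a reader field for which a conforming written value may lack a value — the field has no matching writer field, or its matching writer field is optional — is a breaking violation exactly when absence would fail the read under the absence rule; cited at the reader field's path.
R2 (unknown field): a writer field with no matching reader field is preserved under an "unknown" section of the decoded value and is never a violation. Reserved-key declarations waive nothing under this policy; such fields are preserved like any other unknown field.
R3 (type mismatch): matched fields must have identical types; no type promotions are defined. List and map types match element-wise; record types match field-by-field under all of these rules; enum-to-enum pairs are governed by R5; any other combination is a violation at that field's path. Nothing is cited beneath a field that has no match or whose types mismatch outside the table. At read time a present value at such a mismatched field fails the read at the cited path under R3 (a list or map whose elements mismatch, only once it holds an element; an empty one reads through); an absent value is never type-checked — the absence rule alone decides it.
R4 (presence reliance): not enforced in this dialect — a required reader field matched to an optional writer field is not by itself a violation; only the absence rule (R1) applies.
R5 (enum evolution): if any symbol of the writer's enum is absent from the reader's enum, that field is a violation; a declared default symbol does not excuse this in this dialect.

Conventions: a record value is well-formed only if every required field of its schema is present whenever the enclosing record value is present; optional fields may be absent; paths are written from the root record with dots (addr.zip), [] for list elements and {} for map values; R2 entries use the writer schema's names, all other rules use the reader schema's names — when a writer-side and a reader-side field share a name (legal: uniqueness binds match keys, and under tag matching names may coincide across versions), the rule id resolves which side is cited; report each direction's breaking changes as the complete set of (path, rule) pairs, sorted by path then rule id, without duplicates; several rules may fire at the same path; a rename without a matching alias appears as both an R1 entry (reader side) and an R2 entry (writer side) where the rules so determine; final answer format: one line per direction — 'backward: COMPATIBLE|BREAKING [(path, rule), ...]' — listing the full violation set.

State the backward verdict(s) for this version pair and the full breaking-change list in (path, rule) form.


backward: COMPATIBLE []

in Account below, arrows point writer -> reader
backward pass over Account, reader schema v2, writer schema v1:
  tier: paired with writer tier (Color -> Color; writer optional)
  age: no writer-side match
  locale: paired with writer locale (string -> string; writer optional)
  retries: paired with writer retries (int64 -> int64; writer required)
  duration: paired with writer duration (int64 -> int64; writer required)
  blob (writer side), unknown to reader
  id (writer side), unknown to reader
  age (writer side), unknown to reader
  nothing fires on Account: backward is COMPATIBLE
diffs on Account not affecting the asked answer:
  field age in record Account: tag 15 changed to 18 -> inert for the asked Account verdict: nothing fires
  removed field id from record Account -> inert for the asked Account verdict: nothing fires
  removed field blob from record Account -> inert for the asked Account verdict: nothing fires


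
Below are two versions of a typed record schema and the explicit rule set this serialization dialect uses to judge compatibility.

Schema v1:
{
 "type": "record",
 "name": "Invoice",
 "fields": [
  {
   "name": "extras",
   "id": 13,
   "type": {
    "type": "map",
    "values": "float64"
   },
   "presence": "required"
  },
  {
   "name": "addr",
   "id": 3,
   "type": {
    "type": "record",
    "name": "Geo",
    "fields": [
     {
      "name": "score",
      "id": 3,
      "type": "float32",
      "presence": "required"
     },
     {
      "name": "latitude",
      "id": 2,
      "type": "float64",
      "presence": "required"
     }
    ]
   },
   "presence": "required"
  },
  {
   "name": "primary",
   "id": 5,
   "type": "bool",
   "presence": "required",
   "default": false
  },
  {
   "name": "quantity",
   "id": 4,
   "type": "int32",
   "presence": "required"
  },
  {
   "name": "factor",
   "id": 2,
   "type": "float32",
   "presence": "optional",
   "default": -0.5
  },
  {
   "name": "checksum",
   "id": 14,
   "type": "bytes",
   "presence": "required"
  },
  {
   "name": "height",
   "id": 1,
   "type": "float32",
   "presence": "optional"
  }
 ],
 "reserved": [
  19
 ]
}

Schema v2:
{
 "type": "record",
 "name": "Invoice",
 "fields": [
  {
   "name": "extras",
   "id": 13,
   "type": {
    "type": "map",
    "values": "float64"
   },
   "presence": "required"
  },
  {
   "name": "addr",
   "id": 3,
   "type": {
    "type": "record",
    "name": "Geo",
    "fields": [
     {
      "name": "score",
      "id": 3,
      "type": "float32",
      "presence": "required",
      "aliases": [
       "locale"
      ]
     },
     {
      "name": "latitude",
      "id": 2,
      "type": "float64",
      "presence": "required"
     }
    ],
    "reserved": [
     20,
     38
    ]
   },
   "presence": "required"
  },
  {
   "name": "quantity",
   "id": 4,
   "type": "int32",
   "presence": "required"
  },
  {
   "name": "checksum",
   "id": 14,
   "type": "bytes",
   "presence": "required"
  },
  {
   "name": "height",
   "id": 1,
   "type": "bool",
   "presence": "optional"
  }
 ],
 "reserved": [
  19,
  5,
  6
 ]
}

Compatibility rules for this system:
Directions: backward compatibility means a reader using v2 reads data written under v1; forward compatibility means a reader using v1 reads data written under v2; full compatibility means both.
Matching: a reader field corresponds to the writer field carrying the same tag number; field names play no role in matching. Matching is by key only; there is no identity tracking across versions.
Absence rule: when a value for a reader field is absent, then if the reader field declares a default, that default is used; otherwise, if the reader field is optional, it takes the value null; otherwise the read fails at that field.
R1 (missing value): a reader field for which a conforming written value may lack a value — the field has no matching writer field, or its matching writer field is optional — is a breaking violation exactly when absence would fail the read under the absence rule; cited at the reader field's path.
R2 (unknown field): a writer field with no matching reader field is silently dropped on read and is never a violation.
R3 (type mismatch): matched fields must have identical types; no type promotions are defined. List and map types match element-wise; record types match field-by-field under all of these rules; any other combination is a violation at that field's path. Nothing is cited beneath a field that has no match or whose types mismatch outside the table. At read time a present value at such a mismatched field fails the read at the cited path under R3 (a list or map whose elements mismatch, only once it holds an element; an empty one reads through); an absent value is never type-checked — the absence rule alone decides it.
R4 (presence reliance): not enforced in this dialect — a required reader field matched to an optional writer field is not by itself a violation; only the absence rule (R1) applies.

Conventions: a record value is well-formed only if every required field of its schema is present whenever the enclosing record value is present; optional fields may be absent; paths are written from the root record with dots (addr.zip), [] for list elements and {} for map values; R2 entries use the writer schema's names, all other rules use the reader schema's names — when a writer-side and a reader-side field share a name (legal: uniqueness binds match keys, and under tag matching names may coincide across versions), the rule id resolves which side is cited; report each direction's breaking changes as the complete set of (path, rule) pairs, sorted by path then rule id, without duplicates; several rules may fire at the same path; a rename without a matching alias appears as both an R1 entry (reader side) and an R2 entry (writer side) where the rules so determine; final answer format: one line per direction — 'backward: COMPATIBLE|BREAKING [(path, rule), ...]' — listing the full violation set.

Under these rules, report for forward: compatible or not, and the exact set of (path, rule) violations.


arrows below run writer -> reader for Invoice
forward pass over Invoice, reader schema v1, writer schema v2:
  writer required, map<string, float64> -> map<string, float64>: reader extras maps from writer extras
  writer required, Geo -> Geo: reader addr maps from writer addr
  primary: no writer match
  writer required, int32 -> int32: reader quantity maps from writer quantity
  factor: no writer match
  writer required, bytes -> bytes: reader checksum maps from writer checksum
  writer optional, bool -> float32: reader height maps from writer height
  writer required, float32 -> float32: reader addr.score maps from writer addr.score
  writer required, float64 -> float64: reader addr.latitude maps from writer addr.latitude
  breaking: (height, R3)
  => 1 violation(s): forward is BREAKING for Invoice
the rest of the Invoice diff is inert for this question:
  removed field factor from record Invoice -> fires no rule on Invoice, leaving the asked answer as it is
  removed field primary from record Invoice (its key 5 joins the reserved list) -> fires no rule on Invoice, leaving the asked answer as it is

forward: BREAKING [(height, R3)]


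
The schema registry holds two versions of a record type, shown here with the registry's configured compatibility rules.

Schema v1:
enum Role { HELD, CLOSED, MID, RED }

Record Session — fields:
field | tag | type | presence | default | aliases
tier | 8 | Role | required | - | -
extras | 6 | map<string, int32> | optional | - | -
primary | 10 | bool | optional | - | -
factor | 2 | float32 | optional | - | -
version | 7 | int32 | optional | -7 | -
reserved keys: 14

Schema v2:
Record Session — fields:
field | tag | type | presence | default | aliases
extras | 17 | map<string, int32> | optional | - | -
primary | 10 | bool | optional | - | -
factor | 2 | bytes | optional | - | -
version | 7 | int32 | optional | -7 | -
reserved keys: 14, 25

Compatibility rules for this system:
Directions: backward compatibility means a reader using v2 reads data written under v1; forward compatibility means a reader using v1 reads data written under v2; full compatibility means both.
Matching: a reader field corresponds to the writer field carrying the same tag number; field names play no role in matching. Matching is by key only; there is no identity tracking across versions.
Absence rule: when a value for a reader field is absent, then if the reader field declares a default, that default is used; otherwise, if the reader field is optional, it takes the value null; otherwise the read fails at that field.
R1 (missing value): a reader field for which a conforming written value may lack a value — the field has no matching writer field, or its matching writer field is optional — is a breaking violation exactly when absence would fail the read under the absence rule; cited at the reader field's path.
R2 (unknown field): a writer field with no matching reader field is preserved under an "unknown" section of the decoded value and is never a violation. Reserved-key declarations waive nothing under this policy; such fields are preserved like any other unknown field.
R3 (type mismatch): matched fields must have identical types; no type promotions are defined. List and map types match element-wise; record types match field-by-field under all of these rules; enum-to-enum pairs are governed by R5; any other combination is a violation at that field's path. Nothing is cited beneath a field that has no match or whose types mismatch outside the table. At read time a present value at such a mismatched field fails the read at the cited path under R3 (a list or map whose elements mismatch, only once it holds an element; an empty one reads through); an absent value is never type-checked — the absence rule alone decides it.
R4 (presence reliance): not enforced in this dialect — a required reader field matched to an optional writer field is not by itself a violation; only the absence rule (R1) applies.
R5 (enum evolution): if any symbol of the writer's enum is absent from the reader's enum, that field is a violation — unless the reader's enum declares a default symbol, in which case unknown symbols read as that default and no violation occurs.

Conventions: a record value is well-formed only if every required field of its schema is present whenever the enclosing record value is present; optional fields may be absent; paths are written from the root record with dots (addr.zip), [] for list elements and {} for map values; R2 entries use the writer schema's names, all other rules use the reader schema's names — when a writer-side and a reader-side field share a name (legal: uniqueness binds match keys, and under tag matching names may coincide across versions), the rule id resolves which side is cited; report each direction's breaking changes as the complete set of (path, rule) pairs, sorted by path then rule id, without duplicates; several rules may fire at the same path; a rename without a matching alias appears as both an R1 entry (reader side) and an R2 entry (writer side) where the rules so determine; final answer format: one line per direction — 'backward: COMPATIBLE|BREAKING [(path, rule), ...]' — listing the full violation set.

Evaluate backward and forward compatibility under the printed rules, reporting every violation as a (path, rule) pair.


backward: BREAKING [(factor, R3)]; forward: BREAKING [(factor, R3), (tier, R1)]

in Session below, arrows point writer -> reader
checking backward for Session: reader v2 against writer v1:
  extras: no writer match
  primary: paired with writer primary (bool -> bool; writer optional)
  factor: paired with writer factor (float32 -> bytes; writer optional)
  version: paired with writer version (int32 -> int32; writer optional)
  tier (writer side), unknown to reader
  extras (writer side), unknown to reader
  R3 fires at factor
  backward on Session therefore BREAKING (1)
checking forward for Session: reader v1 against writer v2:
  tier: no writer match
  extras: no writer match
  primary: paired with writer primary (bool -> bool; writer optional)
  factor: paired with writer factor (bytes -> float32; writer optional)
  version: paired with writer version (int32 -> int32; writer optional)
  extras (writer side), unknown to reader
  R3 fires at factor
  R1 fires at tier
  forward on Session therefore BREAKING (2)


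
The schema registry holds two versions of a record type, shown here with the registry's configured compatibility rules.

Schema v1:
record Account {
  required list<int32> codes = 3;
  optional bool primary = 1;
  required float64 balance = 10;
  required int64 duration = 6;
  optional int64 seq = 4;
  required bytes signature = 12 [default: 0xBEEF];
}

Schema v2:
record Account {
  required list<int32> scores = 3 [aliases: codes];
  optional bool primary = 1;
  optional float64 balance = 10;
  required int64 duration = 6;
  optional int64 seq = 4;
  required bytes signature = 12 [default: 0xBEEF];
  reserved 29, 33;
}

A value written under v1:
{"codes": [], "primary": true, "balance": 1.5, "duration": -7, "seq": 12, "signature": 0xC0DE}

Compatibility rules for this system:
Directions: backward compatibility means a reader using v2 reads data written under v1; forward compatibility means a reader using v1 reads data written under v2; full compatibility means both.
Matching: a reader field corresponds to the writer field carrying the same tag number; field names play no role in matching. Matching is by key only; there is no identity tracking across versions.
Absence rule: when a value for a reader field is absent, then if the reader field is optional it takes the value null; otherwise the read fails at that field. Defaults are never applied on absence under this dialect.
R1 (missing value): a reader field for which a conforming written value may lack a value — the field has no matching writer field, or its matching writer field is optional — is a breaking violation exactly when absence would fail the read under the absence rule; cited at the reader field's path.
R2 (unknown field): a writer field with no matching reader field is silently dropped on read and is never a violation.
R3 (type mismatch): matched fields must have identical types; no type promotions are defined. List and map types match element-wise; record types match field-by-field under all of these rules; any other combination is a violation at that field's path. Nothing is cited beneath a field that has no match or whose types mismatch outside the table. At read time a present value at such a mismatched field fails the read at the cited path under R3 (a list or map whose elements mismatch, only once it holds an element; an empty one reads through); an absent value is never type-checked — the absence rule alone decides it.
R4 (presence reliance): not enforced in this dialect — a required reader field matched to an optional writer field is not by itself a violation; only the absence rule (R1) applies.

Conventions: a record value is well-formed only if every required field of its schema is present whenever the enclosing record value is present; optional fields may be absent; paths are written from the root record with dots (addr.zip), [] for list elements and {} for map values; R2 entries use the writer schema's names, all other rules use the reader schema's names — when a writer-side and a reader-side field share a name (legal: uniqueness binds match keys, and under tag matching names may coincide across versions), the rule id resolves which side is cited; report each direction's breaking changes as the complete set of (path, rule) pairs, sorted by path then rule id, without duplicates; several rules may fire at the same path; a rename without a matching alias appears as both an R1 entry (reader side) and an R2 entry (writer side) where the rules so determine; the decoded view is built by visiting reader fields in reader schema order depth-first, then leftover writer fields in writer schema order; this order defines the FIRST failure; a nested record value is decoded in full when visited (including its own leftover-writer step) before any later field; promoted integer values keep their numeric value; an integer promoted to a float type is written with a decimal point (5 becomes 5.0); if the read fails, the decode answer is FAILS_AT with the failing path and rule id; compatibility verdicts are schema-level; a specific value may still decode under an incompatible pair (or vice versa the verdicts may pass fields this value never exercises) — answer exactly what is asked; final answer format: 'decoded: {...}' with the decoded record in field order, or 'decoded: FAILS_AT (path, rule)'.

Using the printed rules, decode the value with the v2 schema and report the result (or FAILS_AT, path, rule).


decoded: {"scores": [], "primary": true, "balance": 1.5, "duration": -7, "seq": 12, "signature": 0xC0DE}

in Account below, arrows point writer -> reader
decode (reader v2):
  scores := [] (from writer codes)
  primary := true
  balance := 1.5
  duration := -7
  seq := 12
  signature := 0xC0DE
  => decoded: {"scores": [], "primary": true, "balance": 1.5, "duration": -7, "seq": 12, "signature": 0xC0DE}
checking off the Account differences that do not matter here:
  field balance in record Account: required changed to optional -> shifts the Account verdicts, not this decode


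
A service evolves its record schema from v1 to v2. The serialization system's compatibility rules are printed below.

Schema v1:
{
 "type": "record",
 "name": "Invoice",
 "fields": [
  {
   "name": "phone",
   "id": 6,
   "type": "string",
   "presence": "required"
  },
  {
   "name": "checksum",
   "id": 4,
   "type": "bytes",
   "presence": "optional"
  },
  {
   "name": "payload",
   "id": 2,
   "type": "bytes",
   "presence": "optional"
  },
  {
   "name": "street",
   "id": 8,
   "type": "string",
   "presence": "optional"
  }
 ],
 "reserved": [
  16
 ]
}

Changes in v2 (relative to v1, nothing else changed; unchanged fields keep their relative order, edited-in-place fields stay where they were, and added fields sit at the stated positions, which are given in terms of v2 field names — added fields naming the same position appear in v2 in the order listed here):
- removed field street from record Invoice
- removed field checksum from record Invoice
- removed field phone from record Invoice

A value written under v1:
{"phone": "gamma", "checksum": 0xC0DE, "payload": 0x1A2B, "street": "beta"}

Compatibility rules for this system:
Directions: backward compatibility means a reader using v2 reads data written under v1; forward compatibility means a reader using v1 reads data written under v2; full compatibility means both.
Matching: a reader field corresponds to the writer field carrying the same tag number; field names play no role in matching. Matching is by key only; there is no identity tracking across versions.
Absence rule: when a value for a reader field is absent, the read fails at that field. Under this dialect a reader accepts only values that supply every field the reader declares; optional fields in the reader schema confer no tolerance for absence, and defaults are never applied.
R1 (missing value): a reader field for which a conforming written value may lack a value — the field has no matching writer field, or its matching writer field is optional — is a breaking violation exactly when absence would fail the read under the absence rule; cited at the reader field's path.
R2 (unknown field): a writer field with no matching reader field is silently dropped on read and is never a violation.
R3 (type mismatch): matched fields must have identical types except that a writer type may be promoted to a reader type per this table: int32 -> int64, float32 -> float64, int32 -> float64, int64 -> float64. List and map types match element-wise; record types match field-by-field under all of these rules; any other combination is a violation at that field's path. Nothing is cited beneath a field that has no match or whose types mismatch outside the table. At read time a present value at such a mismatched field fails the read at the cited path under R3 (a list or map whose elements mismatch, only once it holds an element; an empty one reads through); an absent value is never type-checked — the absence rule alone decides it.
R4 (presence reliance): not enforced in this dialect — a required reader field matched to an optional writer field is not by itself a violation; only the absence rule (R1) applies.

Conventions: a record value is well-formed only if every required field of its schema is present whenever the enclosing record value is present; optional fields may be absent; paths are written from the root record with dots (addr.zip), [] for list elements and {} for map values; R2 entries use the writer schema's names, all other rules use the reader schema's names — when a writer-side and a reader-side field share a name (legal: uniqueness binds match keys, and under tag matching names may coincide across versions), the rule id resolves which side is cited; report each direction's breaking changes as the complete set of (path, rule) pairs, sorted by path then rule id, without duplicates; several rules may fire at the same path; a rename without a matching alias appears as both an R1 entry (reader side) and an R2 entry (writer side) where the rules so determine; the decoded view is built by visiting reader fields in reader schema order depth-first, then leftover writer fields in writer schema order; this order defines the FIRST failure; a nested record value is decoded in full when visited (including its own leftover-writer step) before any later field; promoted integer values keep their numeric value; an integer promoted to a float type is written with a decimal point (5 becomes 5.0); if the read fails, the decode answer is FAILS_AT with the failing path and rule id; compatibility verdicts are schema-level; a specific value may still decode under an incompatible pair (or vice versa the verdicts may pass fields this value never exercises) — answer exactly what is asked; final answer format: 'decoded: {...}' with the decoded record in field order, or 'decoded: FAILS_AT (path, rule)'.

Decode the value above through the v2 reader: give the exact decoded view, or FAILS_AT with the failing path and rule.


decoded: {"payload": 0x1A2B}

arrows below run writer -> reader for Invoice
decode (reader v2):
  payload := 0x1A2B
  writer phone: no reader field; dropped
  writer checksum: no reader field; dropped
  writer street: no reader field; dropped
  => decoded: {"payload": 0x1A2B}
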